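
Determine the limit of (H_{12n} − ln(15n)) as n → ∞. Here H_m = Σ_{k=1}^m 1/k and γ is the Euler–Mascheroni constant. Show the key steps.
lim = ln(4/5) + γ

By Euler-Maclaurin, H_m = ln m + γ + O(1/m). So
  H_{12n} − ln(15n) = ln(12n) + γ − ln(15n) + O(1/n)
                       = ln(12/15) + γ + O(1/n).
Hence the limit is ln(12/15) + γ (= ln(4/5)).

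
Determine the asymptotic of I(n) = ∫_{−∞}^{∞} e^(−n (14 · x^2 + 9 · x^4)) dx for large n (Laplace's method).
I(n) ~ sqrt(π/(14n))

φ(x) = 14 · x^2 + 9 · x^4 has its unique global minimum at x* = 0 (since φ'(x) = 28x + 36x^3 = 0 only at x = 0 for real x with both coefficients positive, and φ → ∞ as |x| → ∞). At x* = 0, φ(0) = 0 and φ''(0) = 28. Laplace's method then gives
  I(n) ~ sqrt(2π / (n · φ''(0))) · e^(−n φ(0)) = sqrt(2π / (28n)) = sqrt(π/(14n)).
The 9 · x^4 term contributes only at subleading order (an O(1/n) relative correction).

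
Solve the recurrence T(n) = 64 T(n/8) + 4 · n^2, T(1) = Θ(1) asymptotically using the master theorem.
T(n) = Θ(n^2 log n)

log_8 64 = 2, and f(n) = 4 · n^2 = Θ(n^(log_8 64)). This is Case 2 of the master theorem: T(n) = Θ(f(n) · log n) = Θ(n^2 log n).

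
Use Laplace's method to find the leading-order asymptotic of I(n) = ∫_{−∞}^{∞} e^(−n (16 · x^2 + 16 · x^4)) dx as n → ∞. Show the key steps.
I(n) ~ sqrt(π/(16n))

φ(x) = 16 · x^2 + 16 · x^4 has its unique global minimum at x* = 0 (since φ'(x) = 32x + 64x^3 = 0 only at x = 0 for real x with both coefficients positive, and φ → ∞ as |x| → ∞). At x* = 0, φ(0) = 0 and φ''(0) = 32. Laplace's method then gives
  I(n) ~ sqrt(2π / (n · φ''(0))) · e^(−n φ(0)) = sqrt(2π / (32n)) = sqrt(π/(16n)).
The 16 · x^4 term contributes only at subleading order (an O(1/n) relative correction).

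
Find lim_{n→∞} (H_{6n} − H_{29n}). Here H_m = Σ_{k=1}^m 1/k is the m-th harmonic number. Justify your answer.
lim = ln(6/29)

Euler-Maclaurin gives H_m = ln m + γ + 1/(2m) + O(1/m^2). The γ and O(1/m) terms cancel in the difference:
  H_{6n} − H_{29n} = ln(6n) − ln(29n) + O(1/n) = ln(6/29) + O(1/n).
Hence the limit is ln(6/29).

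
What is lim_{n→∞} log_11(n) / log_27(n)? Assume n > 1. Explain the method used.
lim = ln(27) / ln(11) = log_11(27)

Change of base: log_11(n) = ln n / ln 11 and log_27(n) = ln n / ln 27. The ratio is (ln n / ln 11) · (ln 27 / ln n) = ln 27 / ln 11, a constant independent of n. So the limit is ln 27 / ln 11 = log_11(27).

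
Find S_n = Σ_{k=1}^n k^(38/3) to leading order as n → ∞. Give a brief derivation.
S_n ~ (3/41) · n^(41/3)

Integral comparison: Σ_{k=1}^n k^(38/3) = ∫_0^n x^(38/3) dx + O(n^(38/3)). The integral is n^(1 + 38/3) / (1 + 38/3) = n^((38+3)/3) / ((38+3)/3) = (3/41) · n^(41/3).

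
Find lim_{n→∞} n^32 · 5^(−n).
lim = 0

Exponentials with base > 1 dominate every fixed polynomial: for any fixed c, n^c / 5^n → 0 as n → ∞ (e.g. by the ratio test, or by writing 5^n = e^(n ln 5) and noting e^(n ln 5) / n^c → ∞). Hence n^32 · 5^(−n) = n^32 / 5^n → 0.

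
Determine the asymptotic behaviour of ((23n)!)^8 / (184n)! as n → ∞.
((23n)!)^8/(184n)! ~ ((2π·23n)^(7/2) / sqrt(8)) · 8^(−8·23n)  →  0

Write N = 23n. Stirling: N! ~ sqrt(2π N)(N/e)^N and (8N)! ~ sqrt(2π·8N)·(8N/e)^(8N).
  (N!)^8/(8N)! ~ (2π N)^(8/2) (N/e)^(8N) / [sqrt(2π·8N) (8N/e)^(8N)]
     = (2π N)^(8/2) / sqrt(2π·8N) · (N/(8N))^(8N)
     = (2π N)^((8−1)/2) / sqrt(8) · 8^(−8N).
Since 8^8 > 1, the factor 8^(−8N) decays exponentially, so the ratio → 0. Substituting N = 23n gives the stated form.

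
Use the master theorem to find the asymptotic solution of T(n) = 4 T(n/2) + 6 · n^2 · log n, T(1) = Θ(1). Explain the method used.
T(n) = Θ(n^2 · (log n)^2)

Here log_2 4 = 2 and f(n) = 6 · n^2 · log n = Θ(n^(log_2 4) · (log n)^1). This is the extended Case 2 of the master theorem (f matches the critical exponent up to log factors), giving T(n) = Θ(n^(log_2 4) · (log n)^(1+1)) = Θ(n^2 · (log n)^2).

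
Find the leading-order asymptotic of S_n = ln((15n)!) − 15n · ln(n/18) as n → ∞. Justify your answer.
S_n ~ 15n · (ln 270 − 1) + O(ln n)

Stirling: ln((15n)!) = 15n ln(15n) − 15n + O(ln n).
  S_n = 15n ln(15n) − 15n − 15n ln(n/18) + O(ln n)
      = 15n ln(15n) − 15n ln n + 15n ln 18 − 15n + O(ln n)
      = 15n ln 15 + 15n ln 18 − 15n + O(ln n)
      = 15n (ln 270 − 1) + O(ln n).
Numerically ln(270) − 1 ≈ 4.5984.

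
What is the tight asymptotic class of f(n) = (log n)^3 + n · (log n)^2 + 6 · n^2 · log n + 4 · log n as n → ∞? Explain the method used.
f(n) ∈ Θ(n^2 · log n)

Compare the terms by growth order. For large n, n^a · (log n)^b dominates n^a' · (log n)^b' iff a > a', or (a = a' and b > b'). Ranking the 4 terms shows the dominant one is 6 · n^2 · log n. Hence f(n) ∈ Θ(n^2 · log n).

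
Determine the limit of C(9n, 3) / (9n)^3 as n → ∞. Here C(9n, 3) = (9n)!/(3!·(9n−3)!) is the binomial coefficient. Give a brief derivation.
lim = 1/3! = 1/6

With N = 9n → ∞: C(N, 3) / N^3 = [N(N−1)…(N−2)] / (3! · N^3) = (1/3!) · 1 · (1 − 1/(9n)) · (1 − 2/(9n)). Each factor → 1 as N → ∞, so the limit is 1/3! = 1/6.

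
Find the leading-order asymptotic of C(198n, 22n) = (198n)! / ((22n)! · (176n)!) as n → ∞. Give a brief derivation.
C(198n, 22n) ~ (387420489/16777216)^(22n) · sqrt(9/(16π·22n))

Write N = 22n. Apply Stirling to each factorial:
  (9N)! ~ sqrt(2π·9N) · (9N/e)^(9N),
  N! ~ sqrt(2π N) · (N/e)^N,
  (8N)! ~ sqrt(2π·8N) · (8N/e)^(8N).
The exponential factors combine to (9N)^(9N) / (N^N · (8N)^(8N)) = 9^(9N)/8^(8N) = (9^9/8^8)^N = (387420489/16777216)^N.
The square-root prefactors combine to sqrt(2π·9N) / (sqrt(2π N)·sqrt(2π·8N)) = sqrt(9 / (2π·8·N)) = sqrt(9/(16π·22n)).
Substituting N = 22n: C(198n, 22n) ~ (387420489/16777216)^(22n) · sqrt(9/(16π·22n)).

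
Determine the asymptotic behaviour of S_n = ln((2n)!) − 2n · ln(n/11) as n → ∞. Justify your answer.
S_n ~ 2n · (ln 22 − 1) + O(ln n)

Stirling: ln((2n)!) = 2n ln(2n) − 2n + O(ln n).
  S_n = 2n ln(2n) − 2n − 2n ln(n/11) + O(ln n)
      = 2n ln(2n) − 2n ln n + 2n ln 11 − 2n + O(ln n)
      = 2n ln 2 + 2n ln 11 − 2n + O(ln n)
      = 2n (ln 22 − 1) + O(ln n).
Numerically ln(22) − 1 ≈ 2.0910.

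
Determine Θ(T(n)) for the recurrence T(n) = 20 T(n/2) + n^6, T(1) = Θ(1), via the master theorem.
T(n) = Θ(n^6)

log_2 20 ≈ 4.322. f(n) = n^6 dominates n^(log_2 20) since 6 > 4.322, and the regularity condition a·f(n/b) = 20·(n/2)^6 = (20/64)·n^6 ≤ c·f(n) holds with c = 20/64 ≈ 0.312 < 1. So this is Case 3: T(n) = Θ(f(n)) = Θ(n^6).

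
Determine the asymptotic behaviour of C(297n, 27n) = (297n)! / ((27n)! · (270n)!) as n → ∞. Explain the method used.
C(297n, 27n) ~ (285311670611/10000000000)^(27n) · sqrt(11/(20π·27n))

Write N = 27n. Apply Stirling to each factorial:
  (11N)! ~ sqrt(2π·11N) · (11N/e)^(11N),
  N! ~ sqrt(2π N) · (N/e)^N,
  (10N)! ~ sqrt(2π·10N) · (10N/e)^(10N).
The exponential factors combine to (11N)^(11N) / (N^N · (10N)^(10N)) = 11^(11N)/10^(10N) = (11^11/10^10)^N = (285311670611/10000000000)^N.
The square-root prefactors combine to sqrt(2π·11N) / (sqrt(2π N)·sqrt(2π·10N)) = sqrt(11 / (2π·10·N)) = sqrt(11/(20π·27n)).
Substituting N = 27n: C(297n, 27n) ~ (285311670611/10000000000)^(27n) · sqrt(11/(20π·27n)).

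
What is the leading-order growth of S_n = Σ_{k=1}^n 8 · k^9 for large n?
S_n ~ 4 · n^10 / 5

By integral comparison (Euler-Maclaurin), Σ_{k=1}^n 8 · k^9 = 8 · ∫_0^n x^9 dx + O(n^9) = 8 · n^10/10 = 4 · n^10 / 5 + O(n^9). (Equivalently, Faulhaber's formula gives the same leading term.)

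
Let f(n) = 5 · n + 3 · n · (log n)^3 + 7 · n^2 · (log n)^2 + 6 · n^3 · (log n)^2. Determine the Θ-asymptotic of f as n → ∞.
f(n) ∈ Θ(n^3 · (log n)^2)

Compare the terms by growth order. For large n, n^a · (log n)^b dominates n^a' · (log n)^b' iff a > a', or (a = a' and b > b'). Ranking the 4 terms shows the dominant one is 6 · n^3 · (log n)^2. Hence f(n) ∈ Θ(n^3 · (log n)^2).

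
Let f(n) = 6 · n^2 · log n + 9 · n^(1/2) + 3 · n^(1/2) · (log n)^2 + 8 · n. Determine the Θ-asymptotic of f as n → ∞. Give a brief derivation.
f(n) ∈ Θ(n^2 · log n)

Compare the terms by growth order. For large n, n^a · (log n)^b dominates n^a' · (log n)^b' iff a > a', or (a = a' and b > b'). Ranking the 4 terms shows the dominant one is 6 · n^2 · log n. Hence f(n) ∈ Θ(n^2 · log n).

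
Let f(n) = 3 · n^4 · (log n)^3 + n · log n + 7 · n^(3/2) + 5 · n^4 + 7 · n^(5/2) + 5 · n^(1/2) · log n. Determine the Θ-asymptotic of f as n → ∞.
f(n) ∈ Θ(n^4 · (log n)^3)

Compare the terms by growth order. For large n, n^a · (log n)^b dominates n^a' · (log n)^b' iff a > a', or (a = a' and b > b'). Ranking the 6 terms shows the dominant one is 3 · n^4 · (log n)^3. Hence f(n) ∈ Θ(n^4 · (log n)^3).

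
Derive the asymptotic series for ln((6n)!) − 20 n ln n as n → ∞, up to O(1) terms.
ln((6n)!) − 20 n ln n = −14 n ln n + 6(ln 6 − 1) n + (1/2) ln(2π·6n) + O(1/n)

Stirling: ln((6n)!) = 6n ln(6n) − 6n + (1/2) ln(2π·6n) + O(1/n).
Expand 6n ln(6n) = 6n (ln n + ln 6) = 6n ln n + 6n ln 6.
Subtract 20n ln n: leading term is (6 − 20) n ln n = −14 n ln n. The next term is 6n ln 6 − 6n = 6(ln 6 − 1) n. Then the (1/2) ln(2π·6n) correction.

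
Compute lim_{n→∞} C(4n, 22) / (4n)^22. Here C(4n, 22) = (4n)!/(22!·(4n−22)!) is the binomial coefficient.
lim = 1/22! = 1/1124000727777607680000

With N = 4n → ∞: C(N, 22) / N^22 = [N(N−1)…(N−21)] / (22! · N^22) = (1/22!) · 1 · (1 − 1/(4n)) · … · (1 − 21/(4n)). Each factor → 1 as N → ∞, so the limit is 1/22! = 1/1124000727777607680000.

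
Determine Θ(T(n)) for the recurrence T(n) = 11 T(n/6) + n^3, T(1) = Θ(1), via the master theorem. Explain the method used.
T(n) = Θ(n^3)

log_6 11 ≈ 1.338. f(n) = n^3 dominates n^(log_6 11) since 3 > 1.338, and the regularity condition a·f(n/b) = 11·(n/6)^3 = (11/216)·n^3 ≤ c·f(n) holds with c = 11/216 ≈ 0.0509 < 1. So this is Case 3: T(n) = Θ(f(n)) = Θ(n^3).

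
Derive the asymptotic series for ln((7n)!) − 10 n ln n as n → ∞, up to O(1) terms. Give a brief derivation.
ln((7n)!) − 10 n ln n = −3 n ln n + 7(ln 7 − 1) n + (1/2) ln(2π·7n) + O(1/n)

Stirling: ln((7n)!) = 7n ln(7n) − 7n + (1/2) ln(2π·7n) + O(1/n).
Expand 7n ln(7n) = 7n (ln n + ln 7) = 7n ln n + 7n ln 7.
Subtract 10n ln n: leading term is (7 − 10) n ln n = −3 n ln n. The next term is 7n ln 7 − 7n = 7(ln 7 − 1) n. Then the (1/2) ln(2π·7n) correction.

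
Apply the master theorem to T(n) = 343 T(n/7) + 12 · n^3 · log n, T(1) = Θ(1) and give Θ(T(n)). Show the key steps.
T(n) = Θ(n^3 · (log n)^2)

Here log_7 343 = 3 and f(n) = 12 · n^3 · log n = Θ(n^(log_7 343) · (log n)^1). This is the extended Case 2 of the master theorem (f matches the critical exponent up to log factors), giving T(n) = Θ(n^(log_7 343) · (log n)^(1+1)) = Θ(n^3 · (log n)^2).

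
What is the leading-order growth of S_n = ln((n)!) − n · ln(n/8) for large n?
S_n ~ n · (ln 8 − 1) + O(ln n)

Stirling: ln((n)!) = n ln(n) − n + O(ln n).
  S_n = n ln(n) − n − n ln(n/8) + O(ln n)
      = n ln(n) − n ln n + n ln 8 − n + O(ln n)
      = n ln 8 − n + O(ln n)
      = n (ln 8 − 1) + O(ln n).
Numerically ln(8) − 1 ≈ 1.0794.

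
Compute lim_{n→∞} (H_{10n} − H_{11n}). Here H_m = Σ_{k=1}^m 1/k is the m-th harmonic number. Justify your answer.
lim = ln(10/11)

Euler-Maclaurin gives H_m = ln m + γ + 1/(2m) + O(1/m^2). The γ and O(1/m) terms cancel in the difference:
  H_{10n} − H_{11n} = ln(10n) − ln(11n) + O(1/n) = ln(10/11) + O(1/n).
Hence the limit is ln(10/11).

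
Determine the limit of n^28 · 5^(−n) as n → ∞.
lim = 0

Exponentials with base > 1 dominate every fixed polynomial: for any fixed c, n^c / 5^n → 0 as n → ∞ (e.g. by the ratio test, or by writing 5^n = e^(n ln 5) and noting e^(n ln 5) / n^c → ∞). Hence n^28 · 5^(−n) = n^28 / 5^n → 0.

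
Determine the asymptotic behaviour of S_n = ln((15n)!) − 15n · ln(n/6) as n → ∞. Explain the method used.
S_n ~ 15n · (ln 90 − 1) + O(ln n)

Stirling: ln((15n)!) = 15n ln(15n) − 15n + O(ln n).
  S_n = 15n ln(15n) − 15n − 15n ln(n/6) + O(ln n)
      = 15n ln(15n) − 15n ln n + 15n ln 6 − 15n + O(ln n)
      = 15n ln 15 + 15n ln 6 − 15n + O(ln n)
      = 15n (ln 90 − 1) + O(ln n).
Numerically ln(90) − 1 ≈ 3.4998.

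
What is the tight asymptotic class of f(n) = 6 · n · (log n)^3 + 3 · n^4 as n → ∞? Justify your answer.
f(n) ∈ Θ(n^4)

Compare the terms by growth order. For large n, n^a · (log n)^b dominates n^a' · (log n)^b' iff a > a', or (a = a' and b > b'). Ranking the 2 terms shows the dominant one is 3 · n^4. Hence f(n) ∈ Θ(n^4).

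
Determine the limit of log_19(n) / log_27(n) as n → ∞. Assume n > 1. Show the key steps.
lim = ln(27) / ln(19) = log_19(27)

Change of base: log_19(n) = ln n / ln 19 and log_27(n) = ln n / ln 27. The ratio is (ln n / ln 19) · (ln 27 / ln n) = ln 27 / ln 19, a constant independent of n. So the limit is ln 27 / ln 19 = log_19(27).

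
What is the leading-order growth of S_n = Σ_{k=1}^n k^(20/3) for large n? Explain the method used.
S_n ~ (3/23) · n^(23/3)

Integral comparison: Σ_{k=1}^n k^(20/3) = ∫_0^n x^(20/3) dx + O(n^(20/3)). The integral is n^(1 + 20/3) / (1 + 20/3) = n^((20+3)/3) / ((20+3)/3) = (3/23) · n^(23/3).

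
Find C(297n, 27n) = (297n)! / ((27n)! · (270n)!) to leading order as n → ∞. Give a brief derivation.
C(297n, 27n) ~ (285311670611/10000000000)^(27n) · sqrt(11/(20π·27n))

Write N = 27n. Apply Stirling to each factorial:
  (11N)! ~ sqrt(2π·11N) · (11N/e)^(11N),
  N! ~ sqrt(2π N) · (N/e)^N,
  (10N)! ~ sqrt(2π·10N) · (10N/e)^(10N).
The exponential factors combine to (11N)^(11N) / (N^N · (10N)^(10N)) = 11^(11N)/10^(10N) = (11^11/10^10)^N = (285311670611/10000000000)^N.
The square-root prefactors combine to sqrt(2π·11N) / (sqrt(2π N)·sqrt(2π·10N)) = sqrt(11 / (2π·10·N)) = sqrt(11/(20π·27n)).
Substituting N = 27n: C(297n, 27n) ~ (285311670611/10000000000)^(27n) · sqrt(11/(20π·27n)).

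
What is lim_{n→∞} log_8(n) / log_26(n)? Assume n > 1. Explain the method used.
lim = ln(26) / ln(8) = log_8(26)

Change of base: log_8(n) = ln n / ln 8 and log_26(n) = ln n / ln 26. The ratio is (ln n / ln 8) · (ln 26 / ln n) = ln 26 / ln 8, a constant independent of n. So the limit is ln 26 / ln 8 = log_8(26).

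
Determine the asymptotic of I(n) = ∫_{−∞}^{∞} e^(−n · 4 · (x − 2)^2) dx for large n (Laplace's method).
I(n) = sqrt(π/(4n))

Here φ(x) = 4 · (x − 2)^2 has its unique minimum at x* = 2 with φ(x*) = 0 and φ''(x*) = 8. Laplace's method gives
  I(n) ~ e^(−n φ(x*)) · sqrt(2π / (n · φ''(x*))) = sqrt(2π / (8n)) = sqrt(π/(4n)).
This is exact: substituting u = (x − 2)·sqrt(4n) gives I(n) = (1/sqrt(4n)) ∫_{−∞}^{∞} e^(−u^2) du = sqrt(π/(4n)).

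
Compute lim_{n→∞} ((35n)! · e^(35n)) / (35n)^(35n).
lim = ∞

Stirling: (35n)! ~ sqrt(2π·35n) · (35n/e)^(35n). Hence
  (35n)! · e^(35n) / (35n)^(35n) ~ sqrt(2π·35n) = sqrt(2π·35) · sqrt(n) → ∞.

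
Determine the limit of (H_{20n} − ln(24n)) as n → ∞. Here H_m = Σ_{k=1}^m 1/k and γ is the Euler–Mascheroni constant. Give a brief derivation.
lim = ln(5/6) + γ

By Euler-Maclaurin, H_m = ln m + γ + O(1/m). So
  H_{20n} − ln(24n) = ln(20n) + γ − ln(24n) + O(1/n)
                       = ln(20/24) + γ + O(1/n).
Hence the limit is ln(20/24) + γ (= ln(5/6)).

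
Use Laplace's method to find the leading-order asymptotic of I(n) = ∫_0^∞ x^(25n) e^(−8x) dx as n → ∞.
I(n) ~ (sqrt(2π·25n) / 8) · (25n/(8e))^(25n)

Write the integrand as exp(25n ln x − 8x) and set f(x) = 25n ln x − 8x. Then f'(x) = 25n/x − 8 = 0 at x* = 25n/8, and f''(x*) = −25n/x*^2 = −8^2/(25n). Laplace's method (interior maximum) gives
  I(n) ~ e^(f(x*)) · sqrt(2π / |f''(x*)|)
        = exp(25n ln(25n/8) − 25n) · sqrt(2π · 25n / 8^2)
        = (25n/8)^(25n) e^(−25n) · sqrt(2π·25n) / 8
        = (sqrt(2π·25n) / 8) · (25n/(8e))^(25n).
This matches Γ(25n+1)/8^(25n+1) with Stirling applied to Γ.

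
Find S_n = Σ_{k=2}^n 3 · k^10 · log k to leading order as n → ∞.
S_n ~ 3 · n^11 log n / 11 − 3 · n^11 / 121

By integral comparison, S_n = ∫_1^n 3 · x^10 · log x dx + O(n^10 · log n). For the integral, ∫ x^10 log x dx = n^11 log n / 11 − n^11/121 (integration by parts). Hence S_n ~ 3 · n^11 log n / 11 − 3 · n^11 / 121.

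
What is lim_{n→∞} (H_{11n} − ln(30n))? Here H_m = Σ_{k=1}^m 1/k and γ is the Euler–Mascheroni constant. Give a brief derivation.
lim = ln(11/30) + γ

By Euler-Maclaurin, H_m = ln m + γ + O(1/m). So
  H_{11n} − ln(30n) = ln(11n) + γ − ln(30n) + O(1/n)
                       = ln(11/30) + γ + O(1/n).
Hence the limit is ln(11/30) + γ.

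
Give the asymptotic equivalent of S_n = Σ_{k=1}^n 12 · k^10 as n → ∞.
S_n ~ 12 · n^11 / 11

By integral comparison (Euler-Maclaurin), Σ_{k=1}^n 12 · k^10 = 12 · ∫_0^n x^10 dx + O(n^10) = 12 · n^11/11 + O(n^10). (Equivalently, Faulhaber's formula gives the same leading term.)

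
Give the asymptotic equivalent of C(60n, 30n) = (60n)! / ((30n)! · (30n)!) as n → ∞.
C(60n, 30n) ~ (4)^(30n) · sqrt(1/(π·30n))

Write N = 30n. Apply Stirling to each factorial:
  (2N)! ~ sqrt(2π·2N) · (2N/e)^(2N),
  N! ~ sqrt(2π N) · (N/e)^N,
  (1N)! ~ sqrt(2π·1N) · (1N/e)^(1N).
The exponential factors combine to (2N)^(2N) / (N^N · (1N)^(1N)) = 2^(2N)/1^(1N) = (2^2/1^1)^N = (4)^N.
The square-root prefactors combine to sqrt(2π·2N) / (sqrt(2π N)·sqrt(2π·1N)) = sqrt(2 / (2π·1·N)) = sqrt(1/(π·30n)).
Substituting N = 30n: C(60n, 30n) ~ (4)^(30n) · sqrt(1/(π·30n)).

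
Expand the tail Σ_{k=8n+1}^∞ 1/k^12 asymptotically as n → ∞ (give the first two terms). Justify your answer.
Σ_{k>8n} 1/k^12 = 1/(11 · (8n)^11) − 1/(2 · (8n)^12) + O(1/(8n)^13)

Compare to the integral: ∫_{8n}^∞ x^(−12) dx = [−x^(−11)/11]_{8n}^∞ = 1/((12−1)·(8n)^11). The Euler-Maclaurin correction adds −f(8n)/2 = −1/(2·(8n)^12). Euler-Maclaurin then gives
  Σ_{k>8n} 1/k^12 = ∫_{8n}^∞ dx/x^12 − 1/(2·(8n)^12) + O(1/(8n)^13).
(Equivalently this is ζ(12) − Σ_{k≤8n} 1/k^12.)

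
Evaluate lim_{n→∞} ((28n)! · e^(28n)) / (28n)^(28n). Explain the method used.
lim = ∞

Stirling: (28n)! ~ sqrt(2π·28n) · (28n/e)^(28n). Hence
  (28n)! · e^(28n) / (28n)^(28n) ~ sqrt(2π·28n) = sqrt(2π·28) · sqrt(n) → ∞.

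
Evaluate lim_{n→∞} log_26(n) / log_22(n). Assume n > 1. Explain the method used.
lim = ln(22) / ln(26) = log_26(22)

Change of base: log_26(n) = ln n / ln 26 and log_22(n) = ln n / ln 22. The ratio is (ln n / ln 26) · (ln 22 / ln n) = ln 22 / ln 26, a constant independent of n. So the limit is ln 22 / ln 26 = log_26(22).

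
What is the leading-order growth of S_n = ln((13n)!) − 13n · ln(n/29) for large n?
S_n ~ 13n · (ln 377 − 1) + O(ln n)

Stirling: ln((13n)!) = 13n ln(13n) − 13n + O(ln n).
  S_n = 13n ln(13n) − 13n − 13n ln(n/29) + O(ln n)
      = 13n ln(13n) − 13n ln n + 13n ln 29 − 13n + O(ln n)
      = 13n ln 13 + 13n ln 29 − 13n + O(ln n)
      = 13n (ln 377 − 1) + O(ln n).
Numerically ln(377) − 1 ≈ 4.9322.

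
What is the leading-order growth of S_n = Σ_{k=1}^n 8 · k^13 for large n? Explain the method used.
S_n ~ 4 · n^14 / 7

By integral comparison (Euler-Maclaurin), Σ_{k=1}^n 8 · k^13 = 8 · ∫_0^n x^13 dx + O(n^13) = 8 · n^14/14 = 4 · n^14 / 7 + O(n^13). (Equivalently, Faulhaber's formula gives the same leading term.)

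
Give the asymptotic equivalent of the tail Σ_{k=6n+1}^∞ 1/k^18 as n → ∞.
Σ_{k>6n} 1/k^18 ~ 1/(17 · (6n)^17)

Compare to the integral: ∫_{6n}^∞ x^(−18) dx = [−x^(−17)/17]_{6n}^∞ = 1/((18−1)·(6n)^17). Euler-Maclaurin then gives
  Σ_{k>6n} 1/k^18 = ∫_{6n}^∞ dx/x^18 − 1/(2·(6n)^18) + O(1/(6n)^19).
(Equivalently this is ζ(18) − Σ_{k≤6n} 1/k^18.)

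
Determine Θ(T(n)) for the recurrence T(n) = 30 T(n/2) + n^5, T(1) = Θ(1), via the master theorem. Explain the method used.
T(n) = Θ(n^5)

log_2 30 ≈ 4.907. f(n) = n^5 dominates n^(log_2 30) since 5 > 4.907, and the regularity condition a·f(n/b) = 30·(n/2)^5 = (30/32)·n^5 ≤ c·f(n) holds with c = 30/32 ≈ 0.938 < 1. So this is Case 3: T(n) = Θ(f(n)) = Θ(n^5).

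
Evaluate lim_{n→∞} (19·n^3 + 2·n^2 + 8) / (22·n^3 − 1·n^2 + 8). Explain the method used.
lim = 19/22

For large n the leading n^3 terms dominate both numerator and denominator. Dividing top and bottom by n^3, every other term tends to 0, leaving 19/22.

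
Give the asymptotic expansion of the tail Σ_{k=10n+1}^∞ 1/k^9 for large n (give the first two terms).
Σ_{k>10n} 1/k^9 = 1/(8 · (10n)^8) − 1/(2 · (10n)^9) + O(1/(10n)^10)

Compare to the integral: ∫_{10n}^∞ x^(−9) dx = [−x^(−8)/8]_{10n}^∞ = 1/((9−1)·(10n)^8). The Euler-Maclaurin correction adds −f(10n)/2 = −1/(2·(10n)^9). Euler-Maclaurin then gives
  Σ_{k>10n} 1/k^9 = ∫_{10n}^∞ dx/x^9 − 1/(2·(10n)^9) + O(1/(10n)^10).
(Equivalently this is ζ(9) − Σ_{k≤10n} 1/k^9.)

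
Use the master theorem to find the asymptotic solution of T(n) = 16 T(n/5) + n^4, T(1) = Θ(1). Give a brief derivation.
T(n) = Θ(n^4)

log_5 16 ≈ 1.723. f(n) = n^4 dominates n^(log_5 16) since 4 > 1.723, and the regularity condition a·f(n/b) = 16·(n/5)^4 = (16/625)·n^4 ≤ c·f(n) holds with c = 16/625 ≈ 0.0256 < 1. So this is Case 3: T(n) = Θ(f(n)) = Θ(n^4).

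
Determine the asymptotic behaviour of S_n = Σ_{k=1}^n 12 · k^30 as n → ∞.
S_n ~ 12 · n^31 / 31

By integral comparison (Euler-Maclaurin), Σ_{k=1}^n 12 · k^30 = 12 · ∫_0^n x^30 dx + O(n^30) = 12 · n^31/31 + O(n^30). (Equivalently, Faulhaber's formula gives the same leading term.)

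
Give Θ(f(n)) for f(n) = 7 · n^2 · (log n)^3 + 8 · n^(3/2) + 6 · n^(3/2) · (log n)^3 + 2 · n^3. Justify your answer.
f(n) ∈ Θ(n^3)

Compare the terms by growth order. For large n, n^a · (log n)^b dominates n^a' · (log n)^b' iff a > a', or (a = a' and b > b'). Ranking the 4 terms shows the dominant one is 2 · n^3. Hence f(n) ∈ Θ(n^3).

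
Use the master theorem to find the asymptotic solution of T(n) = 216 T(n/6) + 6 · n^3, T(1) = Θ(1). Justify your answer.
T(n) = Θ(n^3 log n)

log_6 216 = 3, and f(n) = 6 · n^3 = Θ(n^(log_6 216)). This is Case 2 of the master theorem: T(n) = Θ(f(n) · log n) = Θ(n^3 log n).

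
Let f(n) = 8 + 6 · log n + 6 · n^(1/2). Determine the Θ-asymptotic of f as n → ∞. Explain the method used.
f(n) ∈ Θ(n^(1/2))

Compare the terms by growth order. For large n, n^a · (log n)^b dominates n^a' · (log n)^b' iff a > a', or (a = a' and b > b'). Ranking the 3 terms shows the dominant one is 6 · n^(1/2). Hence f(n) ∈ Θ(n^(1/2)).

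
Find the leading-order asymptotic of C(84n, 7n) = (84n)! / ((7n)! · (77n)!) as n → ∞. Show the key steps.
C(84n, 7n) ~ (8916100448256/285311670611)^(7n) · sqrt(6/(11π·7n))

Write N = 7n. Apply Stirling to each factorial:
  (12N)! ~ sqrt(2π·12N) · (12N/e)^(12N),
  N! ~ sqrt(2π N) · (N/e)^N,
  (11N)! ~ sqrt(2π·11N) · (11N/e)^(11N).
The exponential factors combine to (12N)^(12N) / (N^N · (11N)^(11N)) = 12^(12N)/11^(11N) = (12^12/11^11)^N = (8916100448256/285311670611)^N.
The square-root prefactors combine to sqrt(2π·12N) / (sqrt(2π N)·sqrt(2π·11N)) = sqrt(12 / (2π·11·N)) = sqrt(6/(11π·7n)).
Substituting N = 7n: C(84n, 7n) ~ (8916100448256/285311670611)^(7n) · sqrt(6/(11π·7n)).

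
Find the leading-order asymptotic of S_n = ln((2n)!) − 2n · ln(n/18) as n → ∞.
S_n ~ 2n · (ln 36 − 1) + O(ln n)

Stirling: ln((2n)!) = 2n ln(2n) − 2n + O(ln n).
  S_n = 2n ln(2n) − 2n − 2n ln(n/18) + O(ln n)
      = 2n ln(2n) − 2n ln n + 2n ln 18 − 2n + O(ln n)
      = 2n ln 2 + 2n ln 18 − 2n + O(ln n)
      = 2n (ln 36 − 1) + O(ln n).
Numerically ln(36) − 1 ≈ 2.5835.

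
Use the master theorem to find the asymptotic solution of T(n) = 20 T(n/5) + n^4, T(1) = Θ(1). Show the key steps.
T(n) = Θ(n^4)

log_5 20 ≈ 1.861. f(n) = n^4 dominates n^(log_5 20) since 4 > 1.861, and the regularity condition a·f(n/b) = 20·(n/5)^4 = (20/625)·n^4 ≤ c·f(n) holds with c = 20/625 ≈ 0.032 < 1. So this is Case 3: T(n) = Θ(f(n)) = Θ(n^4).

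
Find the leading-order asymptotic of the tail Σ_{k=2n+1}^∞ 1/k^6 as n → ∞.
Σ_{k>2n} 1/k^6 ~ 1/(5 · (2n)^5)

Compare to the integral: ∫_{2n}^∞ x^(−6) dx = [−x^(−5)/5]_{2n}^∞ = 1/((6−1)·(2n)^5). Euler-Maclaurin then gives
  Σ_{k>2n} 1/k^6 = ∫_{2n}^∞ dx/x^6 − 1/(2·(2n)^6) + O(1/(2n)^7).
(Equivalently this is ζ(6) − Σ_{k≤2n} 1/k^6.)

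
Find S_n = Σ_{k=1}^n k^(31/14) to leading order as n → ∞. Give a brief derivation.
S_n ~ (14/45) · n^(45/14)

Integral comparison: Σ_{k=1}^n k^(31/14) = ∫_0^n x^(31/14) dx + O(n^(31/14)). The integral is n^(1 + 31/14) / (1 + 31/14) = n^((31+14)/14) / ((31+14)/14) = (14/45) · n^(45/14).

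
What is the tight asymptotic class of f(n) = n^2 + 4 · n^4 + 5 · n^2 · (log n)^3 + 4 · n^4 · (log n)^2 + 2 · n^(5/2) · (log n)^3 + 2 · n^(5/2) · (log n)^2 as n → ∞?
f(n) ∈ Θ(n^4 · (log n)^2)

Compare the terms by growth order. For large n, n^a · (log n)^b dominates n^a' · (log n)^b' iff a > a', or (a = a' and b > b'). Ranking the 6 terms shows the dominant one is 4 · n^4 · (log n)^2. Hence f(n) ∈ Θ(n^4 · (log n)^2).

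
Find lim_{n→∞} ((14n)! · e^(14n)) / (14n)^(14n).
lim = ∞

Stirling: (14n)! ~ sqrt(2π·14n) · (14n/e)^(14n). Hence
  (14n)! · e^(14n) / (14n)^(14n) ~ sqrt(2π·14n) = sqrt(2π·14) · sqrt(n) → ∞.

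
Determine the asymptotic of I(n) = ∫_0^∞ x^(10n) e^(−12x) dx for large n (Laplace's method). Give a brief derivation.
I(n) ~ (sqrt(2π·10n) / 12) · (10n/(12e))^(10n)

Write the integrand as exp(10n ln x − 12x) and set f(x) = 10n ln x − 12x. Then f'(x) = 10n/x − 12 = 0 at x* = 10n/12, and f''(x*) = −10n/x*^2 = −12^2/(10n). Laplace's method (interior maximum) gives
  I(n) ~ e^(f(x*)) · sqrt(2π / |f''(x*)|)
        = exp(10n ln(10n/12) − 10n) · sqrt(2π · 10n / 12^2)
        = (10n/12)^(10n) e^(−10n) · sqrt(2π·10n) / 12
        = (sqrt(2π·10n) / 12) · (10n/(12e))^(10n).
This matches Γ(10n+1)/12^(10n+1) with Stirling applied to Γ.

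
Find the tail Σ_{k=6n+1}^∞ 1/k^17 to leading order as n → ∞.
Σ_{k>6n} 1/k^17 ~ 1/(16 · (6n)^16)

Compare to the integral: ∫_{6n}^∞ x^(−17) dx = [−x^(−16)/16]_{6n}^∞ = 1/((17−1)·(6n)^16). Euler-Maclaurin then gives
  Σ_{k>6n} 1/k^17 = ∫_{6n}^∞ dx/x^17 − 1/(2·(6n)^17) + O(1/(6n)^18).
(Equivalently this is ζ(17) − Σ_{k≤6n} 1/k^17.)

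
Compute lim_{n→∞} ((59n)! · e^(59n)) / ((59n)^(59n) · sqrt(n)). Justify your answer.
lim = sqrt(2π·59)

Stirling: (59n)! ~ sqrt(2π·59n) · (59n/e)^(59n). Hence
  (59n)! · e^(59n) / (59n)^(59n) ~ sqrt(2π·59n).
Dividing by sqrt(n): sqrt(2π·59n) / sqrt(n) = sqrt(2π·59) · n^((1−1)/2), so the limit is sqrt(2π·59).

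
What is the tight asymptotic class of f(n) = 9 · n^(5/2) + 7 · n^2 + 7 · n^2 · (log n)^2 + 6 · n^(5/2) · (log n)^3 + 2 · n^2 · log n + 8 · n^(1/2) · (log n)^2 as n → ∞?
f(n) ∈ Θ(n^(5/2) · (log n)^3)

Compare the terms by growth order. For large n, n^a · (log n)^b dominates n^a' · (log n)^b' iff a > a', or (a = a' and b > b'). Ranking the 6 terms shows the dominant one is 6 · n^(5/2) · (log n)^3. Hence f(n) ∈ Θ(n^(5/2) · (log n)^3).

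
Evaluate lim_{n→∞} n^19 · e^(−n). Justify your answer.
lim = 0

Exponentials with base > 1 dominate every fixed polynomial: for any fixed c, n^c / e^n → 0 as n → ∞ (e.g. by the ratio test, or since e^n grows faster than any power of n). Hence n^19 · e^(−n) = n^19 / e^n → 0.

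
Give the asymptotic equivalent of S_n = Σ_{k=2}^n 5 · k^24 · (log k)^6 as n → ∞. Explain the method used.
S_n ~ n^25 · (log n)^6 / 5

By integral comparison, S_n = ∫_1^n 5 · x^24 · (log x)^6 dx + O(n^24 · (log n)^6). For the integral, the leading term of ∫_1^n x^24 (log x)^6 dx is n^25/25 · (log n)^6 (by repeated integration by parts; each step lowers the log-exponent and produces a relatively O(1/log n) correction). Hence S_n ~ n^25 · (log n)^6 / 5.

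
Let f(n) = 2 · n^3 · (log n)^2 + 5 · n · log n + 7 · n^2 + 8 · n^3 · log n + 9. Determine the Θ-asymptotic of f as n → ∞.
f(n) ∈ Θ(n^3 · (log n)^2)

Compare the terms by growth order. For large n, n^a · (log n)^b dominates n^a' · (log n)^b' iff a > a', or (a = a' and b > b'). Ranking the 5 terms shows the dominant one is 2 · n^3 · (log n)^2. Hence f(n) ∈ Θ(n^3 · (log n)^2).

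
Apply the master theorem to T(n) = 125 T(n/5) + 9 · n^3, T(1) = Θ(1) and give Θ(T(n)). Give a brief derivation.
T(n) = Θ(n^3 log n)

log_5 125 = 3, and f(n) = 9 · n^3 = Θ(n^(log_5 125)). This is Case 2 of the master theorem: T(n) = Θ(f(n) · log n) = Θ(n^3 log n).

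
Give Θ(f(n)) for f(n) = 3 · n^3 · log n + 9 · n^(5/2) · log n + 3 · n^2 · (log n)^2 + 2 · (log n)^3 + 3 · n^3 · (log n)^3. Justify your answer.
f(n) ∈ Θ(n^3 · (log n)^3)

Compare the terms by growth order. For large n, n^a · (log n)^b dominates n^a' · (log n)^b' iff a > a', or (a = a' and b > b'). Ranking the 5 terms shows the dominant one is 3 · n^3 · (log n)^3. Hence f(n) ∈ Θ(n^3 · (log n)^3).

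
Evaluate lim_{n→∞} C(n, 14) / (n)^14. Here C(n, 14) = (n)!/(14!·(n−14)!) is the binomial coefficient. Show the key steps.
lim = 1/14! = 1/87178291200

With N = n → ∞: C(N, 14) / N^14 = [N(N−1)…(N−13)] / (14! · N^14) = (1/14!) · 1 · (1 − 1/n) · … · (1 − 13/n). Each factor → 1 as N → ∞, so the limit is 1/14! = 1/87178291200.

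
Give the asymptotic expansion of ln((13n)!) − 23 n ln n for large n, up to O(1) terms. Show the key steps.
ln((13n)!) − 23 n ln n = −10 n ln n + 13(ln 13 − 1) n + (1/2) ln(2π·13n) + O(1/n)

Stirling: ln((13n)!) = 13n ln(13n) − 13n + (1/2) ln(2π·13n) + O(1/n).
Expand 13n ln(13n) = 13n (ln n + ln 13) = 13n ln n + 13n ln 13.
Subtract 23n ln n: leading term is (13 − 23) n ln n = −10 n ln n. The next term is 13n ln 13 − 13n = 13(ln 13 − 1) n. Then the (1/2) ln(2π·13n) correction.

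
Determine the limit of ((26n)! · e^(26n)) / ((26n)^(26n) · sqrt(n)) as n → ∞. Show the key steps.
lim = sqrt(2π·26)

Stirling: (26n)! ~ sqrt(2π·26n) · (26n/e)^(26n). Hence
  (26n)! · e^(26n) / (26n)^(26n) ~ sqrt(2π·26n).
Dividing by sqrt(n): sqrt(2π·26n) / sqrt(n) = sqrt(2π·26) · n^((1−1)/2), so the limit is sqrt(2π·26).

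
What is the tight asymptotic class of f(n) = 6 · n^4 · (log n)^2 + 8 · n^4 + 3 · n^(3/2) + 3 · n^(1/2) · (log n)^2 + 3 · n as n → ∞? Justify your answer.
f(n) ∈ Θ(n^4 · (log n)^2)

Compare the terms by growth order. For large n, n^a · (log n)^b dominates n^a' · (log n)^b' iff a > a', or (a = a' and b > b'). Ranking the 5 terms shows the dominant one is 6 · n^4 · (log n)^2. Hence f(n) ∈ Θ(n^4 · (log n)^2).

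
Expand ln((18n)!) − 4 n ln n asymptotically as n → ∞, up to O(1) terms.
ln((18n)!) − 4 n ln n = 14 n ln n + 18(ln 18 − 1) n + (1/2) ln(2π·18n) + O(1/n)

Stirling: ln((18n)!) = 18n ln(18n) − 18n + (1/2) ln(2π·18n) + O(1/n).
Expand 18n ln(18n) = 18n (ln n + ln 18) = 18n ln n + 18n ln 18.
Subtract 4n ln n: leading term is (18 − 4) n ln n = 14 n ln n. The next term is 18n ln 18 − 18n = 18(ln 18 − 1) n. Then the (1/2) ln(2π·18n) correction.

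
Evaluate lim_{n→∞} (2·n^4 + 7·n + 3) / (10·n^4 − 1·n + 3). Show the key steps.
lim = 2/10 = 1/5

For large n the leading n^4 terms dominate both numerator and denominator. Dividing top and bottom by n^4, every other term tends to 0, leaving 2/10 = 1/5.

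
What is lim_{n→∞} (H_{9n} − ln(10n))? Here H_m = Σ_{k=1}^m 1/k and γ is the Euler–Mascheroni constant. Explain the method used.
lim = ln(9/10) + γ

By Euler-Maclaurin, H_m = ln m + γ + O(1/m). So
  H_{9n} − ln(10n) = ln(9n) + γ − ln(10n) + O(1/n)
                       = ln(9/10) + γ + O(1/n).
Hence the limit is ln(9/10) + γ.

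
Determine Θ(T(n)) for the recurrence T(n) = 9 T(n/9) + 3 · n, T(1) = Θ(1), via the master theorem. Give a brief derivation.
T(n) = Θ(n log n)

log_9 9 = 1, and f(n) = 3 · n = Θ(n^(log_9 9)). This is Case 2 of the master theorem: T(n) = Θ(f(n) · log n) = Θ(n log n).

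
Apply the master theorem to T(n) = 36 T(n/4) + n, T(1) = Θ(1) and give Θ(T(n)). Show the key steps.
T(n) = Θ(n^(log_4 36))

Master theorem: compare f(n) = n to n^(log_4 36) where log_4 36 ≈ 2.585. Since 1 < log_4 36, we have f(n) = O(n^(log_4 36 − ε)) for some ε > 0 — Case 1. Hence T(n) = Θ(n^(log_4 36)).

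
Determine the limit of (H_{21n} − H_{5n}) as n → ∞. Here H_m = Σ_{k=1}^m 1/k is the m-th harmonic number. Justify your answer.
lim = ln(21/5)

Euler-Maclaurin gives H_m = ln m + γ + 1/(2m) + O(1/m^2). The γ and O(1/m) terms cancel in the difference:
  H_{21n} − H_{5n} = ln(21n) − ln(5n) + O(1/n) = ln(21/5) + O(1/n).
Hence the limit is ln(21/5).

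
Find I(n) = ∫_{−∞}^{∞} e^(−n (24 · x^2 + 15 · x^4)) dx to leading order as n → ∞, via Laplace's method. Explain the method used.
I(n) ~ sqrt(π/(24n))

φ(x) = 24 · x^2 + 15 · x^4 has its unique global minimum at x* = 0 (since φ'(x) = 48x + 60x^3 = 0 only at x = 0 for real x with both coefficients positive, and φ → ∞ as |x| → ∞). At x* = 0, φ(0) = 0 and φ''(0) = 48. Laplace's method then gives
  I(n) ~ sqrt(2π / (n · φ''(0))) · e^(−n φ(0)) = sqrt(2π / (48n)) = sqrt(π/(24n)).
The 15 · x^4 term contributes only at subleading order (an O(1/n) relative correction).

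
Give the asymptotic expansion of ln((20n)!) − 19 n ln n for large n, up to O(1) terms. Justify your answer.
ln((20n)!) − 19 n ln n = n ln n + 20(ln 20 − 1) n + (1/2) ln(2π·20n) + O(1/n)

Stirling: ln((20n)!) = 20n ln(20n) − 20n + (1/2) ln(2π·20n) + O(1/n).
Expand 20n ln(20n) = 20n (ln n + ln 20) = 20n ln n + 20n ln 20.
Subtract 19n ln n: leading term is (20 − 19) n ln n = n ln n. The next term is 20n ln 20 − 20n = 20(ln 20 − 1) n. Then the (1/2) ln(2π·20n) correction.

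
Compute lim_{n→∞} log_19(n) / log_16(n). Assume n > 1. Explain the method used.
lim = ln(16) / ln(19) = log_19(16)

Change of base: log_19(n) = ln n / ln 19 and log_16(n) = ln n / ln 16. The ratio is (ln n / ln 19) · (ln 16 / ln n) = ln 16 / ln 19, a constant independent of n. So the limit is ln 16 / ln 19 = log_19(16).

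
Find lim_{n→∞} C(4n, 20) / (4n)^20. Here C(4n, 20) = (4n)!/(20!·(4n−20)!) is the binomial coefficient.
lim = 1/20! = 1/2432902008176640000

With N = 4n → ∞: C(N, 20) / N^20 = [N(N−1)…(N−19)] / (20! · N^20) = (1/20!) · 1 · (1 − 1/(4n)) · … · (1 − 19/(4n)). Each factor → 1 as N → ∞, so the limit is 1/20! = 1/2432902008176640000.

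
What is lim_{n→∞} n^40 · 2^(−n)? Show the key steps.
lim = 0

Exponentials with base > 1 dominate every fixed polynomial: for any fixed c, n^c / 2^n → 0 as n → ∞ (e.g. by the ratio test, or by writing 2^n = e^(n ln 2) and noting e^(n ln 2) / n^c → ∞). Hence n^40 · 2^(−n) = n^40 / 2^n → 0.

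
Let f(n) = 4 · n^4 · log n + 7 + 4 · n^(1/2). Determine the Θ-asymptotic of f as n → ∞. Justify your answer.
f(n) ∈ Θ(n^4 · log n)

Compare the terms by growth order. For large n, n^a · (log n)^b dominates n^a' · (log n)^b' iff a > a', or (a = a' and b > b'). Ranking the 3 terms shows the dominant one is 4 · n^4 · log n. Hence f(n) ∈ Θ(n^4 · log n).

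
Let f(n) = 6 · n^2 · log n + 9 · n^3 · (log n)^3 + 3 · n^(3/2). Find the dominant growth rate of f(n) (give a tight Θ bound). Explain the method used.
f(n) ∈ Θ(n^3 · (log n)^3)

Compare the terms by growth order. For large n, n^a · (log n)^b dominates n^a' · (log n)^b' iff a > a', or (a = a' and b > b'). Ranking the 3 terms shows the dominant one is 9 · n^3 · (log n)^3. Hence f(n) ∈ Θ(n^3 · (log n)^3).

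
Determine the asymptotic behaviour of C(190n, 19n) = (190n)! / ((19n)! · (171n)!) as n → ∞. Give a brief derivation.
C(190n, 19n) ~ (10000000000/387420489)^(19n) · sqrt(5/(9π·19n))

Write N = 19n. Apply Stirling to each factorial:
  (10N)! ~ sqrt(2π·10N) · (10N/e)^(10N),
  N! ~ sqrt(2π N) · (N/e)^N,
  (9N)! ~ sqrt(2π·9N) · (9N/e)^(9N).
The exponential factors combine to (10N)^(10N) / (N^N · (9N)^(9N)) = 10^(10N)/9^(9N) = (10^10/9^9)^N = (10000000000/387420489)^N.
The square-root prefactors combine to sqrt(2π·10N) / (sqrt(2π N)·sqrt(2π·9N)) = sqrt(10 / (2π·9·N)) = sqrt(5/(9π·19n)).
Substituting N = 19n: C(190n, 19n) ~ (10000000000/387420489)^(19n) · sqrt(5/(9π·19n)).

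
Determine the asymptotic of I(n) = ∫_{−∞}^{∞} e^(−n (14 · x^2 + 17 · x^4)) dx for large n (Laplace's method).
I(n) ~ sqrt(π/(14n))

φ(x) = 14 · x^2 + 17 · x^4 has its unique global minimum at x* = 0 (since φ'(x) = 28x + 68x^3 = 0 only at x = 0 for real x with both coefficients positive, and φ → ∞ as |x| → ∞). At x* = 0, φ(0) = 0 and φ''(0) = 28. Laplace's method then gives
  I(n) ~ sqrt(2π / (n · φ''(0))) · e^(−n φ(0)) = sqrt(2π / (28n)) = sqrt(π/(14n)).
The 17 · x^4 term contributes only at subleading order (an O(1/n) relative correction).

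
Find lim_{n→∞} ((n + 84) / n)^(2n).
lim = e^168

Rewrite as (1 + 84/n)^(2n). By the standard limit (1 + x/n)^n → e^x, we have (1 + 84/n)^n → e^84, and raising to the 2nd power gives e^168.
More precisely, ln[(1 + 84/n)^(2n)] = 2n · ln(1 + 84/n) = 2n · (84/n + O(1/n^2)) = 168 + O(1/n) → 168.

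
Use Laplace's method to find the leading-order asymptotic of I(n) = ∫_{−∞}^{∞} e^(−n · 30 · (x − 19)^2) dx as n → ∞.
I(n) = sqrt(π/(30n))

Here φ(x) = 30 · (x − 19)^2 has its unique minimum at x* = 19 with φ(x*) = 0 and φ''(x*) = 60. Laplace's method gives
  I(n) ~ e^(−n φ(x*)) · sqrt(2π / (n · φ''(x*))) = sqrt(2π / (60n)) = sqrt(π/(30n)).
This is exact: substituting u = (x − 19)·sqrt(30n) gives I(n) = (1/sqrt(30n)) ∫_{−∞}^{∞} e^(−u^2) du = sqrt(π/(30n)).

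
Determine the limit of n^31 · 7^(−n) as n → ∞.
lim = 0

Exponentials with base > 1 dominate every fixed polynomial: for any fixed c, n^c / 7^n → 0 as n → ∞ (e.g. by the ratio test, or by writing 7^n = e^(n ln 7) and noting e^(n ln 7) / n^c → ∞). Hence n^31 · 7^(−n) = n^31 / 7^n → 0.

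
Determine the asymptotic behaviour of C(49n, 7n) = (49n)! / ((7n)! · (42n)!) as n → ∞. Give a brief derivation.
C(49n, 7n) ~ (823543/46656)^(7n) · sqrt(7/(12π·7n))

Write N = 7n. Apply Stirling to each factorial:
  (7N)! ~ sqrt(2π·7N) · (7N/e)^(7N),
  N! ~ sqrt(2π N) · (N/e)^N,
  (6N)! ~ sqrt(2π·6N) · (6N/e)^(6N).
The exponential factors combine to (7N)^(7N) / (N^N · (6N)^(6N)) = 7^(7N)/6^(6N) = (7^7/6^6)^N = (823543/46656)^N.
The square-root prefactors combine to sqrt(2π·7N) / (sqrt(2π N)·sqrt(2π·6N)) = sqrt(7 / (2π·6·N)) = sqrt(7/(12π·7n)).
Substituting N = 7n: C(49n, 7n) ~ (823543/46656)^(7n) · sqrt(7/(12π·7n)).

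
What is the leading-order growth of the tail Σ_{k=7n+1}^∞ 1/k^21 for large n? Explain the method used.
Σ_{k>7n} 1/k^21 ~ 1/(20 · (7n)^20)

Compare to the integral: ∫_{7n}^∞ x^(−21) dx = [−x^(−20)/20]_{7n}^∞ = 1/((21−1)·(7n)^20). Euler-Maclaurin then gives
  Σ_{k>7n} 1/k^21 = ∫_{7n}^∞ dx/x^21 − 1/(2·(7n)^21) + O(1/(7n)^22).
(Equivalently this is ζ(21) − Σ_{k≤7n} 1/k^21.)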